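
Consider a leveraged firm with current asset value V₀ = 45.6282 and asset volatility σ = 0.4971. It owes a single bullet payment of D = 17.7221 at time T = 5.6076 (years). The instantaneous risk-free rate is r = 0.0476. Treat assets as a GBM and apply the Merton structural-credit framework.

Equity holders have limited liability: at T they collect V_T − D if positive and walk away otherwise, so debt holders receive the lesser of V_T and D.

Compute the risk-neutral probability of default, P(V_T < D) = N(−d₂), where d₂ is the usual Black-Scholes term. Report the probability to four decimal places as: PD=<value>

d₁ = [ln(V₀/D) + (r + σ²/2)T] / (σ√T)
   = [ln(45.6282/17.7221) + (0.0476 + 0.5·0.4971²)·5.6076] / (0.4971·√5.6076)
   = [0.945713 + 0.959764] / 1.177151 = 1.618720
d₂ = d₁ − σ√T = 1.618720 − 1.177151 = 0.441568
risk-neutral PD = N(−d₂) = N(-0.441568) = 0.329401

PD=0.3294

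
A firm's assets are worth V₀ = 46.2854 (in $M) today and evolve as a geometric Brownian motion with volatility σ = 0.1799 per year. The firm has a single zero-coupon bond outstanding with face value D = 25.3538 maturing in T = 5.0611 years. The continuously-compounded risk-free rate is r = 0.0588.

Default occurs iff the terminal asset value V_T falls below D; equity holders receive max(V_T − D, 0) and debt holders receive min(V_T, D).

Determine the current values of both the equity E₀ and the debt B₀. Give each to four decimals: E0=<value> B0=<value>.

E0=27.5114 B0=18.7740

d₁ = [ln(V₀/D) + (r + σ²/2)T] / (σ√T)
   = [ln(46.2854/25.3538) + (0.0588 + 0.5·0.1799²)·5.0611] / (0.1799·√5.0611)
   = [0.601898 + 0.379491] / 0.404719 = 2.424866
d₂ = d₁ − σ√T = 2.424866 − 0.404719 = 2.020147
N(d₁) = 0.992343,  N(d₂) = 0.978316,  e^(−rT) = 0.742604
E₀ = V₀·N(d₁) − D·e^(−rT)·N(d₂)
   = 46.2854·0.992343 − 25.3538·0.742604·0.978316 = 27.511429
B₀ = V₀ − E₀ = 46.2854 − 27.511429 = 18.773971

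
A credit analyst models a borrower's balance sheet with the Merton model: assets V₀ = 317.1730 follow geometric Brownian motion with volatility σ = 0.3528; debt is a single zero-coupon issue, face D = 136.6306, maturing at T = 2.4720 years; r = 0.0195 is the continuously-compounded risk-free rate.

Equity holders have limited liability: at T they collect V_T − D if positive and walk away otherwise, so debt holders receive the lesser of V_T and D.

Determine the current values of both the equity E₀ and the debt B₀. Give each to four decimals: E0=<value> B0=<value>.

d₁ = [ln(V₀/D) + (r + σ²/2)T] / (σ√T)
   = [ln(317.1730/136.6306) + (0.0195 + 0.5·0.3528²)·2.4720] / (0.3528·√2.4720)
   = [0.842166 + 0.202046] / 0.554693 = 1.882505
d₂ = d₁ − σ√T = 1.882505 − 0.554693 = 1.327812
N(d₁) = 0.970116,  N(d₂) = 0.907880,  e^(−rT) = 0.952939
E₀ = V₀·N(d₁) − D·e^(−rT)·N(d₂)
   = 317.1730·0.970116 − 136.6306·0.952939·0.907880 = 189.488111
B₀ = V₀ − E₀ = 317.1730 − 189.488111 = 127.684889

E0=189.4881 B0=127.6849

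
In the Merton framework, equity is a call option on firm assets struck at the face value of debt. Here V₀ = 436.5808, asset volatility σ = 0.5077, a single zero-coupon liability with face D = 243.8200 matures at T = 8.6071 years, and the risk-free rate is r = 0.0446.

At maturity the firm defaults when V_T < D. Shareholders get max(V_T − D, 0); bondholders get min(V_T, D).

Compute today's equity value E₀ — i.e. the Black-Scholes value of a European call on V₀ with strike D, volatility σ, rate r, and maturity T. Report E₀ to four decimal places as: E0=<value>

d₁ = [ln(V₀/D) + (r + σ²/2)T] / (σ√T)
   = [ln(436.5808/243.8200) + (0.0446 + 0.5·0.5077²)·8.6071] / (0.5077·√8.6071)
   = [0.582543 + 1.493157] / 1.489483 = 1.393571
d₂ = d₁ − σ√T = 1.393571 − 1.489483 = -0.095913
N(d₁) = 0.918276,  N(d₂) = 0.461795,  e^(−rT) = 0.681215
E₀ = V₀·N(d₁) − D·e^(−rT)·N(d₂)
   = 436.5808·0.918276 − 243.8200·0.681215·0.461795 = 324.200462

E0=324.2005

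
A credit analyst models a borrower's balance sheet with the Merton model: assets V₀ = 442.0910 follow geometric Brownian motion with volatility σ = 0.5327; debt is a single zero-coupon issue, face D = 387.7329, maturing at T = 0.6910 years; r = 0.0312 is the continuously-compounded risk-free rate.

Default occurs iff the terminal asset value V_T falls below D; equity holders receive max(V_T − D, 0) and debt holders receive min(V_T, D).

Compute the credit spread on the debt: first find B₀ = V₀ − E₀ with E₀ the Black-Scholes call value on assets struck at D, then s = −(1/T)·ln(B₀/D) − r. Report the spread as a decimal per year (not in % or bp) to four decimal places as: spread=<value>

spread=0.1819

d₁ = [ln(V₀/D) + (r + σ²/2)T] / (σ√T)
   = [ln(442.0910/387.7329) + (0.0312 + 0.5·0.5327²)·0.6910] / (0.5327·√0.6910)
   = [0.131199 + 0.119601] / 0.442814 = 0.566378
d₂ = d₁ − σ√T = 0.566378 − 0.442814 = 0.123564
N(d₁) = 0.714432,  N(d₂) = 0.549170,  e^(−rT) = 0.978672
E₀ = V₀·N(d₁) − D·e^(−rT)·N(d₂)
   = 442.0910·0.714432 − 387.7329·0.978672·0.549170 = 107.454142
B₀ = V₀ − E₀ = 442.0910 − 107.454142 = 334.636858
spread = −(1/T)·ln(B₀/D) − r = −(1/0.6910)·ln(334.636858/387.7329) − 0.0312 = 0.18192701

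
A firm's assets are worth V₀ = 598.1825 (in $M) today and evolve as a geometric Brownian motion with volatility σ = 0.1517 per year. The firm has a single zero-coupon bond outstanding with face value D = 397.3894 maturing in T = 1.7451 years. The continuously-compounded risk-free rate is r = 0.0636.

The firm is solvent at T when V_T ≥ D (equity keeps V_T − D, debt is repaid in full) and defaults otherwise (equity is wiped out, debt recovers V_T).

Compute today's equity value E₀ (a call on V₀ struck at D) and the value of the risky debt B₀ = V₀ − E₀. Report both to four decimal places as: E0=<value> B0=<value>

E0=242.6762 B0=355.5063

d₁ = [ln(V₀/D) + (r + σ²/2)T] / (σ√T)
   = [ln(598.1825/397.3894) + (0.0636 + 0.5·0.1517²)·1.7451] / (0.1517·√1.7451)
   = [0.408979 + 0.131068] / 0.200399 = 2.694860
d₂ = d₁ − σ√T = 2.694860 − 0.200399 = 2.494461
N(d₁) = 0.996479,  N(d₂) = 0.993693,  e^(−rT) = 0.894949
E₀ = V₀·N(d₁) − D·e^(−rT)·N(d₂)
   = 598.1825·0.996479 − 397.3894·0.894949·0.993693 = 242.676236
B₀ = V₀ − E₀ = 598.1825 − 242.676236 = 355.506264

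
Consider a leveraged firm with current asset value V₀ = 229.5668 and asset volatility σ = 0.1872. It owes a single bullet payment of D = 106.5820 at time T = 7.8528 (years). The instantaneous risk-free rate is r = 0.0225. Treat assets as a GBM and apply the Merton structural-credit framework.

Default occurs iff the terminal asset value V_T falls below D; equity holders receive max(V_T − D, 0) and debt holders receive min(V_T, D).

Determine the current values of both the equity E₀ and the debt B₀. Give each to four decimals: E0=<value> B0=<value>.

E0=141.2927 B0=88.2741

d₁ = [ln(V₀/D) + (r + σ²/2)T] / (σ√T)
   = [ln(229.5668/106.5820) + (0.0225 + 0.5·0.1872²)·7.8528] / (0.1872·√7.8528)
   = [0.767279 + 0.314284] / 0.524588 = 2.061740
d₂ = d₁ − σ√T = 2.061740 − 0.524588 = 1.537152
N(d₁) = 0.980384,  N(d₂) = 0.937872,  e^(−rT) = 0.838041
E₀ = V₀·N(d₁) − D·e^(−rT)·N(d₂)
   = 229.5668·0.980384 − 106.5820·0.838041·0.937872 = 141.292733
B₀ = V₀ − E₀ = 229.5668 − 141.292733 = 88.274067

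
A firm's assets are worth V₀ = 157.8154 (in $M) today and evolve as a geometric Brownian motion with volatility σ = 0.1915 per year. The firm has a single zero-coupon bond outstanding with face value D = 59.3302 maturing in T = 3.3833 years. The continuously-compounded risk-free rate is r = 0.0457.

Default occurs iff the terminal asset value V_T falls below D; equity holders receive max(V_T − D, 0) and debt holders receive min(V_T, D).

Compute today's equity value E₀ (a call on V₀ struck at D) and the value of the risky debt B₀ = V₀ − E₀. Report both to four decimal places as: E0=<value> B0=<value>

d₁ = [ln(V₀/D) + (r + σ²/2)T] / (σ√T)
   = [ln(157.8154/59.3302) + (0.0457 + 0.5·0.1915²)·3.3833] / (0.1915·√3.3833)
   = [0.978308 + 0.216653] / 0.352240 = 3.392460
d₂ = d₁ − σ√T = 3.392460 − 0.352240 = 3.040219
N(d₁) = 0.999654,  N(d₂) = 0.998818,  e^(−rT) = 0.856743
E₀ = V₀·N(d₁) − D·e^(−rT)·N(d₂)
   = 157.8154·0.999654 − 59.3302·0.856743·0.998818 = 106.990068
B₀ = V₀ − E₀ = 157.8154 − 106.990068 = 50.825332

E0=106.9901 B0=50.8253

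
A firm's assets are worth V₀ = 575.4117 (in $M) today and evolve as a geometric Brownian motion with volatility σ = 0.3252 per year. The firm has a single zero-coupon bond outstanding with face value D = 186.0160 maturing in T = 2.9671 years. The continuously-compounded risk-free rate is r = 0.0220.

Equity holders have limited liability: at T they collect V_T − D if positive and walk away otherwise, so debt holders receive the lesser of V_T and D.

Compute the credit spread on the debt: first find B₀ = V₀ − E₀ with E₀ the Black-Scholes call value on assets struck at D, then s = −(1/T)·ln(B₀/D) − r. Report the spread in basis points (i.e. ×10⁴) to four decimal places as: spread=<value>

spread=19.7105

d₁ = [ln(V₀/D) + (r + σ²/2)T] / (σ√T)
   = [ln(575.4117/186.0160) + (0.0220 + 0.5·0.3252²)·2.9671] / (0.3252·√2.9671)
   = [1.129253 + 0.222169] / 0.560166 = 2.412539
d₂ = d₁ − σ√T = 2.412539 − 0.560166 = 1.852374
N(d₁) = 0.992079,  N(d₂) = 0.968014,  e^(−rT) = 0.936809
E₀ = V₀·N(d₁) − D·e^(−rT)·N(d₂)
   = 575.4117·0.992079 − 186.0160·0.936809·0.968014 = 402.166453
B₀ = V₀ − E₀ = 575.4117 − 402.166453 = 173.245247
spread = −(1/T)·ln(B₀/D) − r = −(1/2.9671)·ln(173.245247/186.0160) − 0.0220 = 0.00197105
in basis points: 0.00197105 × 10⁴ = 19.7105 bp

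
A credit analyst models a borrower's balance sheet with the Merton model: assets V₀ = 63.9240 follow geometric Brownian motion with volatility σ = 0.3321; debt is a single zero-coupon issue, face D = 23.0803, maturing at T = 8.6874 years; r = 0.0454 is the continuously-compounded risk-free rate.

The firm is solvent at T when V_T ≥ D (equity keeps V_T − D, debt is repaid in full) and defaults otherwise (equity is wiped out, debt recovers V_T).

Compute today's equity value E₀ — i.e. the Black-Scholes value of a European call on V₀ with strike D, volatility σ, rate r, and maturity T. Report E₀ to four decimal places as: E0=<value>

d₁ = [ln(V₀/D) + (r + σ²/2)T] / (σ√T)
   = [ln(63.9240/23.0803) + (0.0454 + 0.5·0.3321²)·8.6874] / (0.3321·√8.6874)
   = [1.018715 + 0.873476] / 0.978845 = 1.933087
d₂ = d₁ − σ√T = 1.933087 − 0.978845 = 0.954242
N(d₁) = 0.973387,  N(d₂) = 0.830019,  e^(−rT) = 0.674079
E₀ = V₀·N(d₁) − D·e^(−rT)·N(d₂)
   = 63.9240·0.973387 − 23.0803·0.674079·0.830019 = 49.309409

E0=49.3094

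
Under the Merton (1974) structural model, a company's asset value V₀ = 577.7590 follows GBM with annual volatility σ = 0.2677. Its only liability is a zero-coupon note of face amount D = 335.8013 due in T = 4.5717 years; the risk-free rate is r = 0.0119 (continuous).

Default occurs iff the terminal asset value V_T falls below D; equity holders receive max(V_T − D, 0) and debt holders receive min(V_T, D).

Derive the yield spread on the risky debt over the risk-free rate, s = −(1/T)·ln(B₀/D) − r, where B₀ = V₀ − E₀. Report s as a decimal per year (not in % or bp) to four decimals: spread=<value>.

d₁ = [ln(V₀/D) + (r + σ²/2)T] / (σ√T)
   = [ln(577.7590/335.8013) + (0.0119 + 0.5·0.2677²)·4.5717] / (0.2677·√4.5717)
   = [0.542637 + 0.218215] / 0.572384 = 1.329269
d₂ = d₁ − σ√T = 1.329269 − 0.572384 = 0.756886
N(d₁) = 0.908120,  N(d₂) = 0.775441,  e^(−rT) = 0.947050
E₀ = V₀·N(d₁) − D·e^(−rT)·N(d₂)
   = 577.7590·0.908120 − 335.8013·0.947050·0.775441 = 278.068545
B₀ = V₀ − E₀ = 577.7590 − 278.068545 = 299.690455
spread = −(1/T)·ln(B₀/D) − r = −(1/4.5717)·ln(299.690455/335.8013) − 0.0119 = 0.01298560

spread=0.0130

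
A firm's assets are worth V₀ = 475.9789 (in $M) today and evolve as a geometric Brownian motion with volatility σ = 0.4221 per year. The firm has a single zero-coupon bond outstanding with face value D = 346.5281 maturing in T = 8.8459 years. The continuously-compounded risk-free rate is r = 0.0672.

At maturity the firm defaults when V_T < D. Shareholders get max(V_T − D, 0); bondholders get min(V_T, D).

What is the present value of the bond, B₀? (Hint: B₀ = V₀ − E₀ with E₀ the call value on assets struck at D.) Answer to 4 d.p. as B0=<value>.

d₁ = [ln(V₀/D) + (r + σ²/2)T] / (σ√T)
   = [ln(475.9789/346.5281) + (0.0672 + 0.5·0.4221²)·8.8459] / (0.4221·√8.8459)
   = [0.317410 + 1.382474] / 1.255412 = 1.354044
d₂ = d₁ − σ√T = 1.354044 − 1.255412 = 0.098632
N(d₁) = 0.912139,  N(d₂) = 0.539285,  e^(−rT) = 0.551869
E₀ = V₀·N(d₁) − D·e^(−rT)·N(d₂)
   = 475.9789·0.912139 − 346.5281·0.551869·0.539285 = 331.027043
B₀ = V₀ − E₀ = 475.9789 − 331.027043 = 144.951857

B0=144.9519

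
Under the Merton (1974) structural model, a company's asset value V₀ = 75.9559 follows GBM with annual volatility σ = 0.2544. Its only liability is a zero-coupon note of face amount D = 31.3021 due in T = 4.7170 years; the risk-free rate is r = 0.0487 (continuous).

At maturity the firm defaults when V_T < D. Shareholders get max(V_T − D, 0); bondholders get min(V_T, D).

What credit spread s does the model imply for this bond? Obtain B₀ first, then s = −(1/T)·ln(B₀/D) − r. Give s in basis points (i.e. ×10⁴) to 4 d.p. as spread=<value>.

d₁ = [ln(V₀/D) + (r + σ²/2)T] / (σ√T)
   = [ln(75.9559/31.3021) + (0.0487 + 0.5·0.2544²)·4.7170] / (0.2544·√4.7170)
   = [0.886468 + 0.382359] / 0.552523 = 2.296424
d₂ = d₁ − σ√T = 2.296424 − 0.552523 = 1.743902
N(d₁) = 0.989174,  N(d₂) = 0.959412,  e^(−rT) = 0.794758
E₀ = V₀·N(d₁) − D·e^(−rT)·N(d₂)
   = 75.9559·0.989174 − 31.3021·0.794758·0.959412 = 51.265763
B₀ = V₀ − E₀ = 75.9559 − 51.265763 = 24.690137
spread = −(1/T)·ln(B₀/D) − r = −(1/4.7170)·ln(24.690137/31.3021) − 0.0487 = 0.00160344
in basis points: 0.00160344 × 10⁴ = 16.0344 bp

spread=16.0344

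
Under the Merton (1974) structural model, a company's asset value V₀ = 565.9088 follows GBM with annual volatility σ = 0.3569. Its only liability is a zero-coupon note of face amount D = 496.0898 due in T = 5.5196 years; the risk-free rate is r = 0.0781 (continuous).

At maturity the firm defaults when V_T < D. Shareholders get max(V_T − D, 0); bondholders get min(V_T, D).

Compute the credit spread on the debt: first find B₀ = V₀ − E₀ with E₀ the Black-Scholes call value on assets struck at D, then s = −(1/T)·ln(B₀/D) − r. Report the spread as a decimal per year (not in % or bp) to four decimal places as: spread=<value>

spread=0.0313

d₁ = [ln(V₀/D) + (r + σ²/2)T] / (σ√T)
   = [ln(565.9088/496.0898) + (0.0781 + 0.5·0.3569²)·5.5196] / (0.3569·√5.5196)
   = [0.131676 + 0.782617] / 0.838495 = 1.090399
d₂ = d₁ − σ√T = 1.090399 − 0.838495 = 0.251904
N(d₁) = 0.862231,  N(d₂) = 0.599442,  e^(−rT) = 0.649806
E₀ = V₀·N(d₁) − D·e^(−rT)·N(d₂)
   = 565.9088·0.862231 − 496.0898·0.649806·0.599442 = 294.706599
B₀ = V₀ − E₀ = 565.9088 − 294.706599 = 271.202201
spread = −(1/T)·ln(B₀/D) − r = −(1/5.5196)·ln(271.202201/496.0898) − 0.0781 = 0.03130870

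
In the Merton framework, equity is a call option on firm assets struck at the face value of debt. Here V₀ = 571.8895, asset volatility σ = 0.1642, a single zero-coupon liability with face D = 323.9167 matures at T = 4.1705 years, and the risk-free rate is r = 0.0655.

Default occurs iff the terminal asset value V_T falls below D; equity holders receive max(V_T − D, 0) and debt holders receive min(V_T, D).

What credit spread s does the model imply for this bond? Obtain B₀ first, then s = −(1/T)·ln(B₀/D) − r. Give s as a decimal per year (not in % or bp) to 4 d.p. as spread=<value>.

spread=0.0002

d₁ = [ln(V₀/D) + (r + σ²/2)T] / (σ√T)
   = [ln(571.8895/323.9167) + (0.0655 + 0.5·0.1642²)·4.1705] / (0.1642·√4.1705)
   = [0.568459 + 0.329390] / 0.335326 = 2.677540
d₂ = d₁ − σ√T = 2.677540 − 0.335326 = 2.342215
N(d₁) = 0.996292,  N(d₂) = 0.990415,  e^(−rT) = 0.760965
E₀ = V₀·N(d₁) − D·e^(−rT)·N(d₂)
   = 571.8895·0.996292 − 323.9167·0.760965·0.990415 = 325.642044
B₀ = V₀ − E₀ = 571.8895 − 325.642044 = 246.247456
spread = −(1/T)·ln(B₀/D) − r = −(1/4.1705)·ln(246.247456/323.9167) − 0.0655 = 0.00023539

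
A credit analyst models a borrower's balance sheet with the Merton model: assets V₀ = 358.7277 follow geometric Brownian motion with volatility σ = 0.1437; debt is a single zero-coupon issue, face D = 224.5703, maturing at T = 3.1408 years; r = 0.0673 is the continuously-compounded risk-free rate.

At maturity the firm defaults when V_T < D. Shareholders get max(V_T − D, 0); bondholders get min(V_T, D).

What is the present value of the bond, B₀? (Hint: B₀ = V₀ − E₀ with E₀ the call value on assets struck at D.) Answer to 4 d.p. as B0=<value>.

d₁ = [ln(V₀/D) + (r + σ²/2)T] / (σ√T)
   = [ln(358.7277/224.5703) + (0.0673 + 0.5·0.1437²)·3.1408] / (0.1437·√3.1408)
   = [0.468375 + 0.243804] / 0.254669 = 2.796483
d₂ = d₁ − σ√T = 2.796483 − 0.254669 = 2.541814
N(d₁) = 0.997417,  N(d₂) = 0.994486,  e^(−rT) = 0.809470
E₀ = V₀·N(d₁) − D·e^(−rT)·N(d₂)
   = 358.7277·0.997417 − 224.5703·0.809470·0.994486 = 177.020539
B₀ = V₀ − E₀ = 358.7277 − 177.020539 = 181.707161

B0=181.7072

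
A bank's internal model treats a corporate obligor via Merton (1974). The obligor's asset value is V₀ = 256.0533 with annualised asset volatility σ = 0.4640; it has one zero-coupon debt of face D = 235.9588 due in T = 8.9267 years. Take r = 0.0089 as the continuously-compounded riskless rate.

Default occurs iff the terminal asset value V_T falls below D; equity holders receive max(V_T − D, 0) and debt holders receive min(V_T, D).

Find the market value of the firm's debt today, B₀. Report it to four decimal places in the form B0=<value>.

B0=115.0094

d₁ = [ln(V₀/D) + (r + σ²/2)T] / (σ√T)
   = [ln(256.0533/235.9588) + (0.0089 + 0.5·0.4640²)·8.9267] / (0.4640·√8.9267)
   = [0.081728 + 1.040389] / 1.386320 = 0.809422
d₂ = d₁ − σ√T = 0.809422 − 1.386320 = -0.576898
N(d₁) = 0.790864,  N(d₂) = 0.282004,  e^(−rT) = 0.923626
E₀ = V₀·N(d₁) − D·e^(−rT)·N(d₂)
   = 256.0533·0.790864 − 235.9588·0.923626·0.282004 = 141.043907
B₀ = V₀ − E₀ = 256.0533 − 141.043907 = 115.009393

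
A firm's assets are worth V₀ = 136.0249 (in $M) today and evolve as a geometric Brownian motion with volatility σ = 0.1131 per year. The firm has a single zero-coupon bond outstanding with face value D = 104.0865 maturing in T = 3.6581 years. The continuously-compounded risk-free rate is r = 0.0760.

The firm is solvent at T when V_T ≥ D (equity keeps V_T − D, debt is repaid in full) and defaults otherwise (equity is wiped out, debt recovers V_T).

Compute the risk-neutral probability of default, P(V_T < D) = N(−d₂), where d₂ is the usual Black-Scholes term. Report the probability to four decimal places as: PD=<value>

d₁ = [ln(V₀/D) + (r + σ²/2)T] / (σ√T)
   = [ln(136.0249/104.0865) + (0.0760 + 0.5·0.1131²)·3.6581] / (0.1131·√3.6581)
   = [0.267616 + 0.301412] / 0.216317 = 2.630529
d₂ = d₁ − σ√T = 2.630529 − 0.216317 = 2.414212
risk-neutral PD = N(−d₂) = N(-2.414212) = 0.007885

PD=0.0079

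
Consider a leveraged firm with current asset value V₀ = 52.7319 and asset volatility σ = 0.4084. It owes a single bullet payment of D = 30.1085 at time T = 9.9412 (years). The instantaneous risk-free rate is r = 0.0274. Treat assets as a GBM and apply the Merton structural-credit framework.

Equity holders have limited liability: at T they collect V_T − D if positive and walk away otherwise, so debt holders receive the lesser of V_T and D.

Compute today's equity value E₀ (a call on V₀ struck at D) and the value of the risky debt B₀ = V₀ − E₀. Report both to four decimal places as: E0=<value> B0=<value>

E0=36.0505 B0=16.6814

d₁ = [ln(V₀/D) + (r + σ²/2)T] / (σ√T)
   = [ln(52.7319/30.1085) + (0.0274 + 0.5·0.4084²)·9.9412] / (0.4084·√9.9412)
   = [0.560413 + 1.101438] / 1.287672 = 1.290586
d₂ = d₁ − σ√T = 1.290586 − 1.287672 = 0.002914
N(d₁) = 0.901576,  N(d₂) = 0.501163,  e^(−rT) = 0.761558
E₀ = V₀·N(d₁) − D·e^(−rT)·N(d₂)
   = 52.7319·0.901576 − 30.1085·0.761558·0.501163 = 36.050491
B₀ = V₀ − E₀ = 52.7319 − 36.050491 = 16.681409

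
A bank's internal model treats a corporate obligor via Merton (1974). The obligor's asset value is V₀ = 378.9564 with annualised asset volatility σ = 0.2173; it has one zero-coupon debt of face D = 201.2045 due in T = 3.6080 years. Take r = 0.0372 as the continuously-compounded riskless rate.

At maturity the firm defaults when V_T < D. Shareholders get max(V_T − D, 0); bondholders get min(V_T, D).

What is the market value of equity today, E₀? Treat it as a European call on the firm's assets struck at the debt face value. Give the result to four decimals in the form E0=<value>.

d₁ = [ln(V₀/D) + (r + σ²/2)T] / (σ√T)
   = [ln(378.9564/201.2045) + (0.0372 + 0.5·0.2173²)·3.6080] / (0.2173·√3.6080)
   = [0.633099 + 0.219401] / 0.412756 = 2.065388
d₂ = d₁ − σ√T = 2.065388 − 0.412756 = 1.652633
N(d₁) = 0.980557,  N(d₂) = 0.950797,  e^(−rT) = 0.874400
E₀ = V₀·N(d₁) − D·e^(−rT)·N(d₂)
   = 378.9564·0.980557 − 201.2045·0.874400·0.950797 = 204.311537

E0=204.3115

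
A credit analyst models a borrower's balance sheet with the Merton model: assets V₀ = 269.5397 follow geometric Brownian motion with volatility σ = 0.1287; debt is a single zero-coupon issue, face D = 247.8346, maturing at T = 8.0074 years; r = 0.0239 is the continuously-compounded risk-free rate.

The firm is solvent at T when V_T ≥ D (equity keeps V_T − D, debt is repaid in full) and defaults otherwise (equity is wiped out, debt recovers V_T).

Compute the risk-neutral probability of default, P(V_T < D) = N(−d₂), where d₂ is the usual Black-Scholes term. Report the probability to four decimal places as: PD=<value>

d₁ = [ln(V₀/D) + (r + σ²/2)T] / (σ√T)
   = [ln(269.5397/247.8346) + (0.0239 + 0.5·0.1287²)·8.0074] / (0.1287·√8.0074)
   = [0.083954 + 0.257693] / 0.364187 = 0.938109
d₂ = d₁ − σ√T = 0.938109 − 0.364187 = 0.573922
risk-neutral PD = N(−d₂) = N(-0.573922) = 0.283010

PD=0.2830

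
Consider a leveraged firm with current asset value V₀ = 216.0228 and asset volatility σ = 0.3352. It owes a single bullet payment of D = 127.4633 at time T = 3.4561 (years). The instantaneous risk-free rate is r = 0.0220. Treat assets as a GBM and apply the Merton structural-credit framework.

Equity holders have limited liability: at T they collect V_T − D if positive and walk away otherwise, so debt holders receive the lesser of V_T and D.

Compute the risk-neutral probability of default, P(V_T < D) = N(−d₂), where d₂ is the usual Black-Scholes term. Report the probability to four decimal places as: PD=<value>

d₁ = [ln(V₀/D) + (r + σ²/2)T] / (σ√T)
   = [ln(216.0228/127.4633) + (0.0220 + 0.5·0.3352²)·3.4561] / (0.3352·√3.4561)
   = [0.527555 + 0.270196] / 0.623157 = 1.280179
d₂ = d₁ − σ√T = 1.280179 − 0.623157 = 0.657022
risk-neutral PD = N(−d₂) = N(-0.657022) = 0.255583

PD=0.2556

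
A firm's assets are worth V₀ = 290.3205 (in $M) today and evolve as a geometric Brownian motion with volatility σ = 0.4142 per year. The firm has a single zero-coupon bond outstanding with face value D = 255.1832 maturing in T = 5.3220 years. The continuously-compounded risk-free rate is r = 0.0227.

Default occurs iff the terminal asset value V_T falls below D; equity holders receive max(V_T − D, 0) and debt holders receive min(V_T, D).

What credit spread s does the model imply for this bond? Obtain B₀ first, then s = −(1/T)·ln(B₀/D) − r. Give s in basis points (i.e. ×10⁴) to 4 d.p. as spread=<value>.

d₁ = [ln(V₀/D) + (r + σ²/2)T] / (σ√T)
   = [ln(290.3205/255.1832) + (0.0227 + 0.5·0.4142²)·5.3220] / (0.4142·√5.3220)
   = [0.129004 + 0.577335] / 0.955537 = 0.739206
d₂ = d₁ − σ√T = 0.739206 − 0.955537 = -0.216331
N(d₁) = 0.770109,  N(d₂) = 0.414365,  e^(−rT) = 0.886203
E₀ = V₀·N(d₁) − D·e^(−rT)·N(d₂)
   = 290.3205·0.770109 − 255.1832·0.886203·0.414365 = 129.872283
B₀ = V₀ − E₀ = 290.3205 − 129.872283 = 160.448217
spread = −(1/T)·ln(B₀/D) − r = −(1/5.3220)·ln(160.448217/255.1832) − 0.0227 = 0.06448723
in basis points: 0.06448723 × 10⁴ = 644.8723 bp

spread=644.8723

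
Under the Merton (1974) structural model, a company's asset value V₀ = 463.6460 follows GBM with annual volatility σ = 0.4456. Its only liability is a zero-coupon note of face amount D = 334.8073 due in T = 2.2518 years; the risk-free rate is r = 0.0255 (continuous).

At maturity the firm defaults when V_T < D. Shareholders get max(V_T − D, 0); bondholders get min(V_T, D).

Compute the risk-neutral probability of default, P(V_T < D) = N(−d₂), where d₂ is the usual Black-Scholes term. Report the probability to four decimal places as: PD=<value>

d₁ = [ln(V₀/D) + (r + σ²/2)T] / (σ√T)
   = [ln(463.6460/334.8073) + (0.0255 + 0.5·0.4456²)·2.2518] / (0.4456·√2.2518)
   = [0.325566 + 0.280979] / 0.668667 = 0.907095
d₂ = d₁ − σ√T = 0.907095 − 0.668667 = 0.238428
risk-neutral PD = N(−d₂) = N(-0.238428) = 0.405775

PD=0.4058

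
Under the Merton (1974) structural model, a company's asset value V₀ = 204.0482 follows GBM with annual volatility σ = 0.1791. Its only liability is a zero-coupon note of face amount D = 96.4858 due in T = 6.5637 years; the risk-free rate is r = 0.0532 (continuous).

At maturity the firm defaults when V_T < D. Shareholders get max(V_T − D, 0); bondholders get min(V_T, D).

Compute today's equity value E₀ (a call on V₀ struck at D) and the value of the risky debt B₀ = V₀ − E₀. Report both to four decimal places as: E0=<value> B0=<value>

E0=136.1475 B0=67.9007

d₁ = [ln(V₀/D) + (r + σ²/2)T] / (σ√T)
   = [ln(204.0482/96.4858) + (0.0532 + 0.5·0.1791²)·6.5637] / (0.1791·√6.5637)
   = [0.748960 + 0.454460] / 0.458849 = 2.622693
d₂ = d₁ − σ√T = 2.622693 − 0.458849 = 2.163844
N(d₁) = 0.995638,  N(d₂) = 0.984762,  e^(−rT) = 0.705260
E₀ = V₀·N(d₁) − D·e^(−rT)·N(d₂)
   = 204.0482·0.995638 − 96.4858·0.705260·0.984762 = 136.147515
B₀ = V₀ − E₀ = 204.0482 − 136.147515 = 67.900685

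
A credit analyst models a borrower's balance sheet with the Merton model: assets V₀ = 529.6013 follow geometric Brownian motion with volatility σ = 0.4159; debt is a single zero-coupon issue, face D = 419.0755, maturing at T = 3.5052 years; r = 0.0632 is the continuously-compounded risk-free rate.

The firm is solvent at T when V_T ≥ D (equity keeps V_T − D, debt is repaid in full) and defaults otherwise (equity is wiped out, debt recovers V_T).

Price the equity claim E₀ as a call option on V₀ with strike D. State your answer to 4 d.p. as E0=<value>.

E0=248.2970

d₁ = [ln(V₀/D) + (r + σ²/2)T] / (σ√T)
   = [ln(529.6013/419.0755) + (0.0632 + 0.5·0.4159²)·3.5052] / (0.4159·√3.5052)
   = [0.234073 + 0.524681] / 0.778655 = 0.974441
d₂ = d₁ − σ√T = 0.974441 − 0.778655 = 0.195786
N(d₁) = 0.835081,  N(d₂) = 0.577611,  e^(−rT) = 0.801293
E₀ = V₀·N(d₁) − D·e^(−rT)·N(d₂)
   = 529.6013·0.835081 − 419.0755·0.801293·0.577611 = 248.297011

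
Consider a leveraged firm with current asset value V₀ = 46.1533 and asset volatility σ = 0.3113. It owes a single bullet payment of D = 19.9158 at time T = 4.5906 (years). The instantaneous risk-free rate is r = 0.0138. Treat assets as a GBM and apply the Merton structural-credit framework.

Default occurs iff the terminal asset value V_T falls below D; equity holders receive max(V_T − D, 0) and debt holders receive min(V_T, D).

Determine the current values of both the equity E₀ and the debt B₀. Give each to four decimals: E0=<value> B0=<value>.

E0=28.2223 B0=17.9310

d₁ = [ln(V₀/D) + (r + σ²/2)T] / (σ√T)
   = [ln(46.1533/19.9158) + (0.0138 + 0.5·0.3113²)·4.5906] / (0.3113·√4.5906)
   = [0.840455 + 0.285783] / 0.666982 = 1.688559
d₂ = d₁ − σ√T = 1.688559 − 0.666982 = 1.021577
N(d₁) = 0.954348,  N(d₂) = 0.846509,  e^(−rT) = 0.938615
E₀ = V₀·N(d₁) − D·e^(−rT)·N(d₂)
   = 46.1533·0.954348 − 19.9158·0.938615·0.846509 = 28.222286
B₀ = V₀ − E₀ = 46.1533 − 28.222286 = 17.931014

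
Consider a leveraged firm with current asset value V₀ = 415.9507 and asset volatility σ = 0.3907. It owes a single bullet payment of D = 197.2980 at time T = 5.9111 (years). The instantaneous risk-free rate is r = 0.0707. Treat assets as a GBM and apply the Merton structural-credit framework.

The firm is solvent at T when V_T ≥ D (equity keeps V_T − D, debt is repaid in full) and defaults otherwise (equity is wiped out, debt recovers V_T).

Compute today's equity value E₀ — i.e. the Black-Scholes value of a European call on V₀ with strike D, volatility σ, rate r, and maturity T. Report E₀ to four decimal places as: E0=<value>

E0=296.9450

d₁ = [ln(V₀/D) + (r + σ²/2)T] / (σ√T)
   = [ln(415.9507/197.2980) + (0.0707 + 0.5·0.3907²)·5.9111] / (0.3907·√5.9111)
   = [0.745851 + 0.869069] / 0.949899 = 1.700097
d₂ = d₁ − σ√T = 1.700097 − 0.949899 = 0.750197
N(d₁) = 0.955444,  N(d₂) = 0.773432,  e^(−rT) = 0.658418
E₀ = V₀·N(d₁) − D·e^(−rT)·N(d₂)
   = 415.9507·0.955444 − 197.2980·0.658418·0.773432 = 296.945044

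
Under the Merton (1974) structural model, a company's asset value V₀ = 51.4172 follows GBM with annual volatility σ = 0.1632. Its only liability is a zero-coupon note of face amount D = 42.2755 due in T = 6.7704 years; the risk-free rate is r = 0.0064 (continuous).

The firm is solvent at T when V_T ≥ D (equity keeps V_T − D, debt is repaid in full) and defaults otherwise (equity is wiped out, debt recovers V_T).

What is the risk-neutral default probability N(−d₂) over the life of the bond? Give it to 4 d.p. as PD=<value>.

PD=0.3629

d₁ = [ln(V₀/D) + (r + σ²/2)T] / (σ√T)
   = [ln(51.4172/42.2755) + (0.0064 + 0.5·0.1632²)·6.7704] / (0.1632·√6.7704)
   = [0.195765 + 0.133493] / 0.424646 = 0.775370
d₂ = d₁ − σ√T = 0.775370 − 0.424646 = 0.350723
risk-neutral PD = N(−d₂) = N(-0.350723) = 0.362898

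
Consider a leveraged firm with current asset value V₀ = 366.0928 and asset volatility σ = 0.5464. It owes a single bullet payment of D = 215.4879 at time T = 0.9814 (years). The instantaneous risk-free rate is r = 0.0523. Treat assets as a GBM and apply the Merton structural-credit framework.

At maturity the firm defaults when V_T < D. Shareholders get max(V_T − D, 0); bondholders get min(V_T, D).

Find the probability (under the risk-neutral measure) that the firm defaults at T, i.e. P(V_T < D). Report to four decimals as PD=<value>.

PD=0.2109

d₁ = [ln(V₀/D) + (r + σ²/2)T] / (σ√T)
   = [ln(366.0928/215.4879) + (0.0523 + 0.5·0.5464²)·0.9814] / (0.5464·√0.9814)
   = [0.529982 + 0.197827] / 0.541295 = 1.344571
d₂ = d₁ − σ√T = 1.344571 − 0.541295 = 0.803277
risk-neutral PD = N(−d₂) = N(-0.803277) = 0.210907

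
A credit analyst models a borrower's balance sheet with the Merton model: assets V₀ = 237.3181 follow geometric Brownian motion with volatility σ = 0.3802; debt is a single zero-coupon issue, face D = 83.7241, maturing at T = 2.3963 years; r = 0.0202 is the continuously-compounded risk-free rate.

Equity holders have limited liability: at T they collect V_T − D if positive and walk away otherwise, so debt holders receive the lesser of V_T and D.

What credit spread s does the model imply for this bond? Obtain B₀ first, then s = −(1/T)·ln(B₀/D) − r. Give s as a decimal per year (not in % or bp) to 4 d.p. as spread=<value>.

spread=0.0052

d₁ = [ln(V₀/D) + (r + σ²/2)T] / (σ√T)
   = [ln(237.3181/83.7241) + (0.0202 + 0.5·0.3802²)·2.3963] / (0.3802·√2.3963)
   = [1.041875 + 0.221600] / 0.588549 = 2.146762
d₂ = d₁ − σ√T = 2.146762 − 0.588549 = 1.558213
N(d₁) = 0.984094,  N(d₂) = 0.940409,  e^(−rT) = 0.952748
E₀ = V₀·N(d₁) − D·e^(−rT)·N(d₂)
   = 237.3181·0.984094 − 83.7241·0.952748·0.940409 = 158.528838
B₀ = V₀ − E₀ = 237.3181 − 158.528838 = 78.789262
spread = −(1/T)·ln(B₀/D) − r = −(1/2.3963)·ln(78.789262/83.7241) − 0.0202 = 0.00515165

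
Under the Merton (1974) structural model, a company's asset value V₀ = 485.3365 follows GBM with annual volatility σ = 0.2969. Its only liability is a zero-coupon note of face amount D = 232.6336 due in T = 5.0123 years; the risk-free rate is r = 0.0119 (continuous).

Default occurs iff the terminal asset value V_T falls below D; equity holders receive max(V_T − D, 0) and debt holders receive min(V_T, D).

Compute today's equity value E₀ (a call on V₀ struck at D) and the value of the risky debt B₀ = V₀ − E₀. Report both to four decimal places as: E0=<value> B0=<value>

E0=277.9874 B0=207.3491

d₁ = [ln(V₀/D) + (r + σ²/2)T] / (σ√T)
   = [ln(485.3365/232.6336) + (0.0119 + 0.5·0.2969²)·5.0123] / (0.2969·√5.0123)
   = [0.735378 + 0.280563] / 0.664705 = 1.528409
d₂ = d₁ − σ√T = 1.528409 − 0.664705 = 0.863704
N(d₁) = 0.936794,  N(d₂) = 0.806125,  e^(−rT) = 0.942098
E₀ = V₀·N(d₁) − D·e^(−rT)·N(d₂)
   = 485.3365·0.936794 − 232.6336·0.942098·0.806125 = 277.987368
B₀ = V₀ − E₀ = 485.3365 − 277.987368 = 207.349132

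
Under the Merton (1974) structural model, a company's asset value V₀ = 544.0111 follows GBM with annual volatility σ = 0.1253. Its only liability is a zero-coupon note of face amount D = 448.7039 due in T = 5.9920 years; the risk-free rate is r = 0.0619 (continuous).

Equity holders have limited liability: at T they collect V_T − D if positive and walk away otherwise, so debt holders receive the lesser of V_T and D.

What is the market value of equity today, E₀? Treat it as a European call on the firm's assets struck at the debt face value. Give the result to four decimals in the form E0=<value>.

d₁ = [ln(V₀/D) + (r + σ²/2)T] / (σ√T)
   = [ln(544.0111/448.7039) + (0.0619 + 0.5·0.1253²)·5.9920] / (0.1253·√5.9920)
   = [0.192606 + 0.417942] / 0.306716 = 1.990597
d₂ = d₁ − σ√T = 1.990597 − 0.306716 = 1.683881
N(d₁) = 0.976737,  N(d₂) = 0.953898,  e^(−rT) = 0.690110
E₀ = V₀·N(d₁) − D·e^(−rT)·N(d₂)
   = 544.0111·0.976737 − 448.7039·0.690110·0.953898 = 235.976924

E0=235.9769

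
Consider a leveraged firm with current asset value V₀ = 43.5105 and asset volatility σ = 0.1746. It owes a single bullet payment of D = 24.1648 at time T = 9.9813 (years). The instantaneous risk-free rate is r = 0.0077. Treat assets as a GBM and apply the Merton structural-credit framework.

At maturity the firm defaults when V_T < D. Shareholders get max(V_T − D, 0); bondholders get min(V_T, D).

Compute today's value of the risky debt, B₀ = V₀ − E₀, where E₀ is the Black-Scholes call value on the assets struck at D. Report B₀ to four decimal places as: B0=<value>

d₁ = [ln(V₀/D) + (r + σ²/2)T] / (σ√T)
   = [ln(43.5105/24.1648) + (0.0077 + 0.5·0.1746²)·9.9813] / (0.1746·√9.9813)
   = [0.588105 + 0.228997] / 0.551617 = 1.481285
d₂ = d₁ − σ√T = 1.481285 − 0.551617 = 0.929667
N(d₁) = 0.930735,  N(d₂) = 0.823728,  e^(−rT) = 0.926023
E₀ = V₀·N(d₁) − D·e^(−rT)·N(d₂)
   = 43.5105·0.930735 − 24.1648·0.926023·0.823728 = 22.064024
B₀ = V₀ − E₀ = 43.5105 − 22.064024 = 21.446476

B0=21.4465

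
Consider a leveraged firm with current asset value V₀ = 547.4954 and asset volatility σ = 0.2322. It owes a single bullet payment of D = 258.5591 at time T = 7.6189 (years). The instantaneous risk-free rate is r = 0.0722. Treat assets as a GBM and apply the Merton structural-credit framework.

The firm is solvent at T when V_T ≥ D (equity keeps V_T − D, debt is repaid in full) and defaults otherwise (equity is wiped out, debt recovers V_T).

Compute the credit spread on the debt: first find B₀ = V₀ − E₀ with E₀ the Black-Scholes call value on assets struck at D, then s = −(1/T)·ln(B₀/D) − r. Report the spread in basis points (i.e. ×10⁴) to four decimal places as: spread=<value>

spread=12.2176

d₁ = [ln(V₀/D) + (r + σ²/2)T] / (σ√T)
   = [ln(547.4954/258.5591) + (0.0722 + 0.5·0.2322²)·7.6189] / (0.2322·√7.6189)
   = [0.750230 + 0.755478] / 0.640927 = 2.349267
d₂ = d₁ − σ√T = 2.349267 − 0.640927 = 1.708340
N(d₁) = 0.990595,  N(d₂) = 0.956213,  e^(−rT) = 0.576901
E₀ = V₀·N(d₁) − D·e^(−rT)·N(d₂)
   = 547.4954·0.990595 − 258.5591·0.576901·0.956213 = 399.714428
B₀ = V₀ − E₀ = 547.4954 − 399.714428 = 147.780972
spread = −(1/T)·ln(B₀/D) − r = −(1/7.6189)·ln(147.780972/258.5591) − 0.0722 = 0.00122176
in basis points: 0.00122176 × 10⁴ = 12.2176 bp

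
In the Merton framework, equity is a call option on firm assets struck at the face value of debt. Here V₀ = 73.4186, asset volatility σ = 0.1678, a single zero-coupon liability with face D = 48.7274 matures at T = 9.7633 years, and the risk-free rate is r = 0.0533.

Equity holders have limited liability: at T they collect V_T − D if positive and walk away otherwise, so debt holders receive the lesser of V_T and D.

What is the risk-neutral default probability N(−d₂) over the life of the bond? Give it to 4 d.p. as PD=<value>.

d₁ = [ln(V₀/D) + (r + σ²/2)T] / (σ√T)
   = [ln(73.4186/48.7274) + (0.0533 + 0.5·0.1678²)·9.7633] / (0.1678·√9.7633)
   = [0.409936 + 0.657836] / 0.524313 = 2.036517
d₂ = d₁ − σ√T = 2.036517 − 0.524313 = 1.512205
risk-neutral PD = N(−d₂) = N(-1.512205) = 0.065241

PD=0.0652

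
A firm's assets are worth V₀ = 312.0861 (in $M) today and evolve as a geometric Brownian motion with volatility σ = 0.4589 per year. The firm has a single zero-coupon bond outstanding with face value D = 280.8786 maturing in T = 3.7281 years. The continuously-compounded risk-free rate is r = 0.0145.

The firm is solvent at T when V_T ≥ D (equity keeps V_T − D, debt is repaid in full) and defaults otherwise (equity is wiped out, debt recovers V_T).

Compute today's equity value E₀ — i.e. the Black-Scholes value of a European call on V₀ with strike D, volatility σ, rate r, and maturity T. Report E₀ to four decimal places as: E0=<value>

E0=123.4285

d₁ = [ln(V₀/D) + (r + σ²/2)T] / (σ√T)
   = [ln(312.0861/280.8786) + (0.0145 + 0.5·0.4589²)·3.7281] / (0.4589·√3.7281)
   = [0.105357 + 0.446606] / 0.886057 = 0.622943
d₂ = d₁ − σ√T = 0.622943 − 0.886057 = -0.263115
N(d₁) = 0.733339,  N(d₂) = 0.396231,  e^(−rT) = 0.947378
E₀ = V₀·N(d₁) − D·e^(−rT)·N(d₂)
   = 312.0861·0.733339 − 280.8786·0.947378·0.396231 = 123.428530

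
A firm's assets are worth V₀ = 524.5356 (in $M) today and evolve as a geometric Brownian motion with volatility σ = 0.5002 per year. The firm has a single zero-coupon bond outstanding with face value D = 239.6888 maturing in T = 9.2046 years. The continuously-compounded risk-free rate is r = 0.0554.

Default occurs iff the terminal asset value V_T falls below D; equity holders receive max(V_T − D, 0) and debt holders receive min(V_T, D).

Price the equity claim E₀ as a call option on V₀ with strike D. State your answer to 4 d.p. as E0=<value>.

d₁ = [ln(V₀/D) + (r + σ²/2)T] / (σ√T)
   = [ln(524.5356/239.6888) + (0.0554 + 0.5·0.5002²)·9.2046] / (0.5002·√9.2046)
   = [0.783172 + 1.661430] / 1.517561 = 1.610876
d₂ = d₁ − σ√T = 1.610876 − 1.517561 = 0.093315
N(d₁) = 0.946397,  N(d₂) = 0.537173,  e^(−rT) = 0.600535
E₀ = V₀·N(d₁) − D·e^(−rT)·N(d₂)
   = 524.5356·0.946397 − 239.6888·0.600535·0.537173 = 419.097213

E0=419.0972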